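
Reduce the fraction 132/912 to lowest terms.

132 = 2^2 × 3 × 11
912 = 2^4 × 3 × 19
gcd(132, 912) = 2^2 × 3 = 12.
Divide numerator and denominator by 12: 132/912 = 11/76.

11/76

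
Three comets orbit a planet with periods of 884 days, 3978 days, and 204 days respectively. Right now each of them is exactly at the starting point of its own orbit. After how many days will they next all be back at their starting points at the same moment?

We need the least common multiple of the intervals.
884 = 2^2 × 13 × 17
3978 = 2 × 3^2 × 13 × 17
204 = 2^2 × 3 × 17
LCM(884, 3978, 204) = 2^2 × 3^2 × 13 × 17 = 7956.

7956 days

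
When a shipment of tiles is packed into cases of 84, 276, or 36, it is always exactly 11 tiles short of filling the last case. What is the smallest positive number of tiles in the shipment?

5785

Being 11 short of a full case of size k means N ≡ −11 (mod k), i.e. N + 11 is a multiple of each size.
84 = 2^2 × 3 × 7
276 = 2^2 × 3 × 23
36 = 2^2 × 3^2
LCM(84, 276, 36) = 2^2 × 3^2 × 7 × 23 = 5796.
Smallest positive N is 5796 − 11 = 5785.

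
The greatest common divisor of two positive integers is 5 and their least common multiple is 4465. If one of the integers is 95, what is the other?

For two integers, gcd × lcm = product, so the other is (5 × 4465) / 95 = 22325 / 95 = 235.

235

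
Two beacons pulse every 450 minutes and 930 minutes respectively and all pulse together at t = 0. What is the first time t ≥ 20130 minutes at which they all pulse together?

27900 minutes

Joint pulses occur at multiples of LCM(450, 930).
450 = 2 × 3^2 × 5^2
930 = 2 × 3 × 5 × 31
LCM(450, 930) = 2 × 3^2 × 5^2 × 31 = 13950.
Smallest multiple of 13950 that is ≥ 20130: ⌈20130/13950⌉ × 13950 = 2 × 13950 = 27900.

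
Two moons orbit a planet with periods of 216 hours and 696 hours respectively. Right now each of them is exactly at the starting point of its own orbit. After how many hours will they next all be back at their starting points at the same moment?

6264 hours

They coincide at every common multiple of the periods; the first is the LCM.
216 = 2^3 × 3^3
696 = 2^3 × 3 × 29
LCM(216, 696) = 2^3 × 3^3 × 29 = 6264.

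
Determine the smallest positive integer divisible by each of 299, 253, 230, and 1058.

756470

299 = 13 × 23
253 = 11 × 23
230 = 2 × 5 × 23
1058 = 2 × 23^2
LCM(299, 253, 230, 1058) = 2 × 5 × 11 × 13 × 23^2 = 756470.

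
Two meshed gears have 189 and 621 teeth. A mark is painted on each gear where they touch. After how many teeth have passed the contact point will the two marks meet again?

We need the least common multiple of the intervals.
189 = 3^3 × 7
621 = 3^3 × 23
LCM(189, 621) = 3^3 × 7 × 23 = 4347.

4347 teeth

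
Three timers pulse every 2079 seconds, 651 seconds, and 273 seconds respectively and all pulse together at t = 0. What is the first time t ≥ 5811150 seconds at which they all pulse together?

5864859 seconds

Joint pulses occur at multiples of LCM(2079, 651, 273).
2079 = 3^3 × 7 × 11
651 = 3 × 7 × 31
273 = 3 × 7 × 13
LCM(2079, 651, 273) = 3^3 × 7 × 11 × 13 × 31 = 837837.
Smallest multiple of 837837 that is ≥ 5811150: ⌈5811150/837837⌉ × 837837 = 7 × 837837 = 5864859.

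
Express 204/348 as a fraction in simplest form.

17/29

204 = 2^2 × 3 × 17
348 = 2^2 × 3 × 29
gcd(204, 348) = 2^2 × 3 = 12.
Divide numerator and denominator by 12: 204/348 = 17/29.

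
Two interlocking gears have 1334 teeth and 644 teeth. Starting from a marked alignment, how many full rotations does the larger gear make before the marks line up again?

All finish a whole number of cycles simultaneously at t = LCM of the periods.
1334 = 2 × 23 × 29
644 = 2^2 × 7 × 23
LCM(1334, 644) = 2^2 × 7 × 23 × 29 = 18676.
Rotations for period 1334: 18676 / 1334 = 14.

14 rotations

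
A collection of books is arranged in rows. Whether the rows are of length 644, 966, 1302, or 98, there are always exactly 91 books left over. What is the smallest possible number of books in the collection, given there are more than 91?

N − 91 must be a common multiple of 644, 966, 1302, and 98.
644 = 2^2 × 7 × 23
966 = 2 × 3 × 7 × 23
1302 = 2 × 3 × 7 × 31
98 = 2 × 7^2
LCM(644, 966, 1302, 98) = 2^2 × 3 × 7^2 × 23 × 31 = 419244.
Smallest N > 91 is LCM + 91 = 419244 + 91 = 419335.

419335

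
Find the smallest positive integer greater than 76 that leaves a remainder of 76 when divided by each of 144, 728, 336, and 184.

N − 76 must be a common multiple of 144, 728, 336, and 184.
144 = 2^4 × 3^2
728 = 2^3 × 7 × 13
336 = 2^4 × 3 × 7
184 = 2^3 × 23
LCM(144, 728, 336, 184) = 2^4 × 3^2 × 7 × 13 × 23 = 301392.
Smallest N > 76 is LCM + 76 = 301392 + 76 = 301468.

301468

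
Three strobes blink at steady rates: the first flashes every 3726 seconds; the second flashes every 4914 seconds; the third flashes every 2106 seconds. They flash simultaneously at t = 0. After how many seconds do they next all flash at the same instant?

339066 seconds

The first simultaneous occurrence is after LCM of the individual periods.
3726 = 2 × 3^4 × 23
4914 = 2 × 3^3 × 7 × 13
2106 = 2 × 3^4 × 13
LCM(3726, 4914, 2106) = 2 × 3^4 × 7 × 13 × 23 = 339066.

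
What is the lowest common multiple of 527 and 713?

527 = 17 × 31
713 = 23 × 31
LCM(527, 713) = 17 × 23 × 31 = 12121.

12121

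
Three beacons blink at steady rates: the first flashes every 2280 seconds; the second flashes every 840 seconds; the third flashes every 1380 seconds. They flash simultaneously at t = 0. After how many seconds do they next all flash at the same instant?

We need the least common multiple of the intervals.
2280 = 2^3 × 3 × 5 × 19
840 = 2^3 × 3 × 5 × 7
1380 = 2^2 × 3 × 5 × 23
LCM(2280, 840, 1380) = 2^3 × 3 × 5 × 7 × 19 × 23 = 367080.

367080 seconds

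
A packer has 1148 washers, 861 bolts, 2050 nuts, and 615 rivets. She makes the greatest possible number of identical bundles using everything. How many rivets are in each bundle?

15

Number of bundles = gcd(1148, 861, 2050, 615).
1148 = 2^2 × 7 × 41
861 = 3 × 7 × 41
2050 = 2 × 5^2 × 41
615 = 3 × 5 × 41
gcd(1148, 861, 2050, 615) = 41.
rivets per bundle = 615 / 41 = 15.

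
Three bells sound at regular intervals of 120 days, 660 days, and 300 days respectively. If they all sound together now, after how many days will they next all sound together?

They coincide at every common multiple of the periods; the first is the LCM.
120 = 2^3 × 3 × 5
660 = 2^2 × 3 × 5 × 11
300 = 2^2 × 3 × 5^2
LCM(120, 660, 300) = 2^3 × 3 × 5^2 × 11 = 6600.

6600 days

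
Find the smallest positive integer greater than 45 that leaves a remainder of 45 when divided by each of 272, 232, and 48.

23709

N − 45 must be a common multiple of 272, 232, and 48.
272 = 2^4 × 17
232 = 2^3 × 29
48 = 2^4 × 3
LCM(272, 232, 48) = 2^4 × 3 × 17 × 29 = 23664.
Smallest N > 45 is LCM + 45 = 23664 + 45 = 23709.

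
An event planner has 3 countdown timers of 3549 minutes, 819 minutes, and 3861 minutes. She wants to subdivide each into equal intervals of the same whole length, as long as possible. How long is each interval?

The interval must divide each timer length; the longest such is the gcd.
3549 = 3 × 7 × 13^2
819 = 3^2 × 7 × 13
3861 = 3^3 × 11 × 13
gcd(3549, 819, 3861) = 3 × 13 = 39.

39 minutes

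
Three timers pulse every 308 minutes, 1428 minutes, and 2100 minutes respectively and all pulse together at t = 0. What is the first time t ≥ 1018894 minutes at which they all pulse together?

1178100 minutes

Joint pulses occur at multiples of LCM(308, 1428, 2100).
308 = 2^2 × 7 × 11
1428 = 2^2 × 3 × 7 × 17
2100 = 2^2 × 3 × 5^2 × 7
LCM(308, 1428, 2100) = 2^2 × 3 × 5^2 × 7 × 11 × 17 = 392700.
Smallest multiple of 392700 that is ≥ 1018894: ⌈1018894/392700⌉ × 392700 = 3 × 392700 = 1178100.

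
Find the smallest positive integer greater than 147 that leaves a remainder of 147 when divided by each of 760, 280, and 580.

154427

N − 147 must be a common multiple of 760, 280, and 580.
760 = 2^3 × 5 × 19
280 = 2^3 × 5 × 7
580 = 2^2 × 5 × 29
LCM(760, 280, 580) = 2^3 × 5 × 7 × 19 × 29 = 154280.
Smallest N > 147 is LCM + 147 = 154280 + 147 = 154427.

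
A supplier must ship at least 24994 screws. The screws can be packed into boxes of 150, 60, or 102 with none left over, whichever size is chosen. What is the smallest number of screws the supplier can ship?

25500

The number of screws must be a common multiple of 150, 60, and 102, so a multiple of their LCM.
150 = 2 × 3 × 5^2
60 = 2^2 × 3 × 5
102 = 2 × 3 × 17
LCM(150, 60, 102) = 2^2 × 3 × 5^2 × 17 = 5100.
Smallest multiple of 5100 that is ≥ 24994: ⌈24994/5100⌉ × 5100 = 5 × 5100 = 25500.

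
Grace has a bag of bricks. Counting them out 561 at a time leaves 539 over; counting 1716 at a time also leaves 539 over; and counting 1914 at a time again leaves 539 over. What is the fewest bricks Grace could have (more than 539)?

N − 539 must be a common multiple of 561, 1716, and 1914.
561 = 3 × 11 × 17
1716 = 2^2 × 3 × 11 × 13
1914 = 2 × 3 × 11 × 29
LCM(561, 1716, 1914) = 2^2 × 3 × 11 × 13 × 17 × 29 = 845988.
Smallest N > 539 is LCM + 539 = 845988 + 539 = 846527.

846527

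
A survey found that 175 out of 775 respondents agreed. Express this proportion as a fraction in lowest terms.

175 = 5^2 × 7
775 = 5^2 × 31
gcd(175, 775) = 5^2 = 25.
Divide numerator and denominator by 25: 175/775 = 7/31.

7/31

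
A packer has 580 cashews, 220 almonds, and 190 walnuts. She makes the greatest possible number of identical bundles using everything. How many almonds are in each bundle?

22

Number of bundles = gcd(580, 220, 190).
580 = 2^2 × 5 × 29
220 = 2^2 × 5 × 11
190 = 2 × 5 × 19
gcd(580, 220, 190) = 2 × 5 = 10.
almonds per bundle = 220 / 10 = 22.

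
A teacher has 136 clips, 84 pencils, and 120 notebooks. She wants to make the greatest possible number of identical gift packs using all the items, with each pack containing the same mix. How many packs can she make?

4 packs

The pack count must divide each quantity, so the greatest is gcd(136, 84, 120).
136 = 2^3 × 17
84 = 2^2 × 3 × 7
120 = 2^3 × 3 × 5
gcd(136, 84, 120) = 2^2 = 4.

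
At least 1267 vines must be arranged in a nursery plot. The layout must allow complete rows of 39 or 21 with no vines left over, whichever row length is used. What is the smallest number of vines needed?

1365

The number of vines must be a common multiple of 39 and 21, so a multiple of their LCM.
39 = 3 × 13
21 = 3 × 7
LCM(39, 21) = 3 × 7 × 13 = 273.
Smallest multiple of 273 that is ≥ 1267: ⌈1267/273⌉ × 273 = 5 × 273 = 1365.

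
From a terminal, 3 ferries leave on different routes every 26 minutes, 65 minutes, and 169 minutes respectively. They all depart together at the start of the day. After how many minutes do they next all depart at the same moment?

1690 minutes

The first simultaneous occurrence is after LCM of the individual periods.
26 = 2 × 13
65 = 5 × 13
169 = 13^2
LCM(26, 65, 169) = 2 × 5 × 13^2 = 1690.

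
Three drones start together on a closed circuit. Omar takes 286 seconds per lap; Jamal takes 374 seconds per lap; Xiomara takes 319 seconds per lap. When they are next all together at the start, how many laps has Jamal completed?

377 laps

The first common completion time is the LCM of the periods.
286 = 2 × 11 × 13
374 = 2 × 11 × 17
319 = 11 × 29
LCM(286, 374, 319) = 2 × 11 × 13 × 17 × 29 = 140998.
Laps for period 374: 140998 / 374 = 377.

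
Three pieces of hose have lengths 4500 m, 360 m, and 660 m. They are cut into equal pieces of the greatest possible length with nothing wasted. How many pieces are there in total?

92

Piece length = gcd(4500, 360, 660).
4500 = 2^2 × 3^2 × 5^3
360 = 2^3 × 3^2 × 5
660 = 2^2 × 3 × 5 × 11
gcd(4500, 360, 660) = 2^2 × 3 × 5 = 60.
Total pieces = 4500/60 + 360/60 + 660/60 = 75 + 6 + 11 = 92.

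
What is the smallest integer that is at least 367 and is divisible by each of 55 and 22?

The integer must be a common multiple of 55 and 22, so a multiple of their LCM.
55 = 5 × 11
22 = 2 × 11
LCM(55, 22) = 2 × 5 × 11 = 110.
Smallest multiple of 110 that is ≥ 367: ⌈367/110⌉ × 110 = 4 × 110 = 440.

440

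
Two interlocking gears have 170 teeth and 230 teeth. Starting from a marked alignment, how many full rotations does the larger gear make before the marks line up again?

17 rotations

All finish a whole number of cycles simultaneously at t = LCM of the periods.
170 = 2 × 5 × 17
230 = 2 × 5 × 23
LCM(170, 230) = 2 × 5 × 17 × 23 = 3910.
Rotations for period 230: 3910 / 230 = 17.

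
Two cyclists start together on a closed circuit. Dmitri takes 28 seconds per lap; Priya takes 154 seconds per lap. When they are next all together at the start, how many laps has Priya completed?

The first common completion time is the LCM of the periods.
28 = 2^2 × 7
154 = 2 × 7 × 11
LCM(28, 154) = 2^2 × 7 × 11 = 308.
Laps for period 154: 308 / 154 = 2.

2 laps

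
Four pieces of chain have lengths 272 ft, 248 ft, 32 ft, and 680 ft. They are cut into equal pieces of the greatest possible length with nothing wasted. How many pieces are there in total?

Piece length = gcd(272, 248, 32, 680).
272 = 2^4 × 17
248 = 2^3 × 31
32 = 2^5
680 = 2^3 × 5 × 17
gcd(272, 248, 32, 680) = 2^3 = 8.
Total pieces = 272/8 + 248/8 + 32/8 + 680/8 = 34 + 31 + 4 + 85 = 154.

154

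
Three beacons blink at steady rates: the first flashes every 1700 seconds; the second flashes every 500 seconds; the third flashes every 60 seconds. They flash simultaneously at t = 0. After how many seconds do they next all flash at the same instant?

25500 seconds

They coincide at every common multiple of the periods; the first is the LCM.
1700 = 2^2 × 5^2 × 17
500 = 2^2 × 5^3
60 = 2^2 × 3 × 5
LCM(1700, 500, 60) = 2^2 × 3 × 5^3 × 17 = 25500.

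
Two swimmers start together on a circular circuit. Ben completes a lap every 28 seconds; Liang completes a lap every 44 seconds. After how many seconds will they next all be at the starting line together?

They coincide at every common multiple of the periods; the first is the LCM.
28 = 2^2 × 7
44 = 2^2 × 11
LCM(28, 44) = 2^2 × 7 × 11 = 308.

308 seconds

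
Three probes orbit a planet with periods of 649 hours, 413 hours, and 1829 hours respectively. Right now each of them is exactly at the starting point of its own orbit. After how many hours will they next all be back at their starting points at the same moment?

We need the least common multiple of the intervals.
649 = 11 × 59
413 = 7 × 59
1829 = 31 × 59
LCM(649, 413, 1829) = 7 × 11 × 31 × 59 = 140833.

140833 hours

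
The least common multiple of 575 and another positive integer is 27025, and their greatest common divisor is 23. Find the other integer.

gcd × lcm = product of the two integers, so the other integer is (23 × 27025) / 575 = 1081.

1081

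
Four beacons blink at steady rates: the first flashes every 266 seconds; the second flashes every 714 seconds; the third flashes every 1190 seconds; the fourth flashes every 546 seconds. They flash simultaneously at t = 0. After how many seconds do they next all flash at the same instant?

881790 seconds

They coincide at every common multiple of the periods; the first is the LCM.
266 = 2 × 7 × 19
714 = 2 × 3 × 7 × 17
1190 = 2 × 5 × 7 × 17
546 = 2 × 3 × 7 × 13
LCM(266, 714, 1190, 546) = 2 × 3 × 5 × 7 × 13 × 17 × 19 = 881790.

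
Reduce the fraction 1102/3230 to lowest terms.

29/85

1102 = 2 × 19 × 29
3230 = 2 × 5 × 17 × 19
gcd(1102, 3230) = 2 × 19 = 38.
Divide numerator and denominator by 38: 1102/3230 = 29/85.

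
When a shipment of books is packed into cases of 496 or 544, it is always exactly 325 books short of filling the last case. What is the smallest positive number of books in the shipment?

16539

Being 325 short of a full case of size k means N ≡ −325 (mod k), i.e. N + 325 is a multiple of each size.
496 = 2^4 × 31
544 = 2^5 × 17
LCM(496, 544) = 2^5 × 17 × 31 = 16864.
Smallest positive N is 16864 − 325 = 16539.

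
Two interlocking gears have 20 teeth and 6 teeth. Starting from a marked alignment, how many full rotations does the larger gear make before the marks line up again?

3 rotations

The first common completion time is the LCM of the periods.
20 = 2^2 × 5
6 = 2 × 3
LCM(20, 6) = 2^2 × 3 × 5 = 60.
Rotations for period 20: 60 / 20 = 3.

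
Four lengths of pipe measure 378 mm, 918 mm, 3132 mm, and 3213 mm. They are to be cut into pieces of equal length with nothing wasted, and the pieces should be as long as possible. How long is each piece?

The greatest length dividing all of 378, 918, 3132, and 3213 is their gcd.
378 = 2 × 3^3 × 7
918 = 2 × 3^3 × 17
3132 = 2^2 × 3^3 × 29
3213 = 3^3 × 7 × 17
gcd(378, 918, 3132, 3213) = 3^3 = 27.

27 mm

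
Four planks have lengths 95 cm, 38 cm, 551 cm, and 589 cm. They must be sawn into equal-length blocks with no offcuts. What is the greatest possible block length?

19 cm

The block length must divide every plank, so the greatest is gcd(95, 38, 551, 589).
95 = 5 × 19
38 = 2 × 19
551 = 19 × 29
589 = 19 × 31
gcd(95, 38, 551, 589) = 19.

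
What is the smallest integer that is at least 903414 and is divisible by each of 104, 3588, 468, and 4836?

The integer must be a common multiple of 104, 3588, 468, and 4836, so a multiple of their LCM.
104 = 2^3 × 13
3588 = 2^2 × 3 × 13 × 23
468 = 2^2 × 3^2 × 13
4836 = 2^2 × 3 × 13 × 31
LCM(104, 3588, 468, 4836) = 2^3 × 3^2 × 13 × 23 × 31 = 667368.
Smallest multiple of 667368 that is ≥ 903414: ⌈903414/667368⌉ × 667368 = 2 × 667368 = 1334736.

1334736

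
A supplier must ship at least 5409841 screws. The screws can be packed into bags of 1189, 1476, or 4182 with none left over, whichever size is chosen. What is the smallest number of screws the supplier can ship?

The number of screws must be a common multiple of 1189, 1476, and 4182, so a multiple of their LCM.
1189 = 29 × 41
1476 = 2^2 × 3^2 × 41
4182 = 2 × 3 × 17 × 41
LCM(1189, 1476, 4182) = 2^2 × 3^2 × 17 × 29 × 41 = 727668.
Smallest multiple of 727668 that is ≥ 5409841: ⌈5409841/727668⌉ × 727668 = 8 × 727668 = 5821344.

5821344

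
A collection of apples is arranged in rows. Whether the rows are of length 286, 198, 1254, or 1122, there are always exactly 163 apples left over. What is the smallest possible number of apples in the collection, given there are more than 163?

N − 163 must be a common multiple of 286, 198, 1254, and 1122.
286 = 2 × 11 × 13
198 = 2 × 3^2 × 11
1254 = 2 × 3 × 11 × 19
1122 = 2 × 3 × 11 × 17
LCM(286, 198, 1254, 1122) = 2 × 3^2 × 11 × 13 × 17 × 19 = 831402.
Smallest N > 163 is LCM + 163 = 831402 + 163 = 831565.

831565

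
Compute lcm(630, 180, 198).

13860

630 = 2 × 3^2 × 5 × 7
180 = 2^2 × 3^2 × 5
198 = 2 × 3^2 × 11
LCM(630, 180, 198) = 2^2 × 3^2 × 5 × 7 × 11 = 13860.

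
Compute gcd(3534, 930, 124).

62

3534 = 2 × 3 × 19 × 31
930 = 2 × 3 × 5 × 31
124 = 2^2 × 31
gcd(3534, 930, 124) = 2 × 31 = 62.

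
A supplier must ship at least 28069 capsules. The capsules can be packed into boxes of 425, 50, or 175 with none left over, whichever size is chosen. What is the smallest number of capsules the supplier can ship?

The number of capsules must be a common multiple of 425, 50, and 175, so a multiple of their LCM.
425 = 5^2 × 17
50 = 2 × 5^2
175 = 5^2 × 7
LCM(425, 50, 175) = 2 × 5^2 × 7 × 17 = 5950.
Smallest multiple of 5950 that is ≥ 28069: ⌈28069/5950⌉ × 5950 = 5 × 5950 = 29750.

29750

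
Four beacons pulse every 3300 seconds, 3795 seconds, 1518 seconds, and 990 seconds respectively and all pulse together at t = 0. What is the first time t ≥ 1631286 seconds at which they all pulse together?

1821600 seconds

Joint pulses occur at multiples of LCM(3300, 3795, 1518, 990).
3300 = 2^2 × 3 × 5^2 × 11
3795 = 3 × 5 × 11 × 23
1518 = 2 × 3 × 11 × 23
990 = 2 × 3^2 × 5 × 11
LCM(3300, 3795, 1518, 990) = 2^2 × 3^2 × 5^2 × 11 × 23 = 227700.
Smallest multiple of 227700 that is ≥ 1631286: ⌈1631286/227700⌉ × 227700 = 8 × 227700 = 1821600.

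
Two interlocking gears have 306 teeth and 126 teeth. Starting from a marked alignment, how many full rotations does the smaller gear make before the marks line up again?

17 rotations

All finish a whole number of cycles simultaneously at t = LCM of the periods.
306 = 2 × 3^2 × 17
126 = 2 × 3^2 × 7
LCM(306, 126) = 2 × 3^2 × 7 × 17 = 2142.
Rotations for period 126: 2142 / 126 = 17.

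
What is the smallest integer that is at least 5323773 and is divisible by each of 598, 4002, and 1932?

5826912

The integer must be a common multiple of 598, 4002, and 1932, so a multiple of their LCM.
598 = 2 × 13 × 23
4002 = 2 × 3 × 23 × 29
1932 = 2^2 × 3 × 7 × 23
LCM(598, 4002, 1932) = 2^2 × 3 × 7 × 13 × 23 × 29 = 728364.
Smallest multiple of 728364 that is ≥ 5323773: ⌈5323773/728364⌉ × 728364 = 8 × 728364 = 5826912.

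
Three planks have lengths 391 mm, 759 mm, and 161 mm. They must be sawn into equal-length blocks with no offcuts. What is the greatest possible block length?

The block length must divide every plank, so the greatest is gcd(391, 759, 161).
391 = 17 × 23
759 = 3 × 11 × 23
161 = 7 × 23
gcd(391, 759, 161) = 23.

23 mm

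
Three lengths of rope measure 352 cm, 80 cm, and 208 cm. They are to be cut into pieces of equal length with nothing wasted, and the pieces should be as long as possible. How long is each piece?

Each piece length must divide every original length, so the longest possible is gcd(352, 80, 208).
352 = 2^5 × 11
80 = 2^4 × 5
208 = 2^4 × 13
gcd(352, 80, 208) = 2^4 = 16.

16 cm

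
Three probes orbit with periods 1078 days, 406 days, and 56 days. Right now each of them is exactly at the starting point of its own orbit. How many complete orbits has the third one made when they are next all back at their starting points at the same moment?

The first common completion time is the LCM of the periods.
1078 = 2 × 7^2 × 11
406 = 2 × 7 × 29
56 = 2^3 × 7
LCM(1078, 406, 56) = 2^3 × 7^2 × 11 × 29 = 125048.
Orbits for period 56: 125048 / 56 = 2233.

2233 orbits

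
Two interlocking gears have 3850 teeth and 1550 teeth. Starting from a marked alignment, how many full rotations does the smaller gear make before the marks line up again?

77 rotations

All finish a whole number of cycles simultaneously at t = LCM of the periods.
3850 = 2 × 5^2 × 7 × 11
1550 = 2 × 5^2 × 31
LCM(3850, 1550) = 2 × 5^2 × 7 × 11 × 31 = 119350.
Rotations for period 1550: 119350 / 1550 = 77.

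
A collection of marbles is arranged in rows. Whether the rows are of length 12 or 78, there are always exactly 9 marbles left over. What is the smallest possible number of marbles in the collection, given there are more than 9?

165

N − 9 must be a common multiple of 12 and 78.
12 = 2^2 × 3
78 = 2 × 3 × 13
LCM(12, 78) = 2^2 × 3 × 13 = 156.
Smallest N > 9 is LCM + 9 = 156 + 9 = 165.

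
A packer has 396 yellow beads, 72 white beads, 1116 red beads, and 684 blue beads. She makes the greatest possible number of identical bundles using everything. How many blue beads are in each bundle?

19

Number of bundles = gcd(396, 72, 1116, 684).
396 = 2^2 × 3^2 × 11
72 = 2^3 × 3^2
1116 = 2^2 × 3^2 × 31
684 = 2^2 × 3^2 × 19
gcd(396, 72, 1116, 684) = 2^2 × 3^2 = 36.
blue beads per bundle = 684 / 36 = 19.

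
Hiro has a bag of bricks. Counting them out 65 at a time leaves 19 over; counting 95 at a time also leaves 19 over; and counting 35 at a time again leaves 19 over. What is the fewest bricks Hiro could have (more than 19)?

8664

N − 19 must be a common multiple of 65, 95, and 35.
65 = 5 × 13
95 = 5 × 19
35 = 5 × 7
LCM(65, 95, 35) = 5 × 7 × 13 × 19 = 8645.
Smallest N > 19 is LCM + 19 = 8645 + 19 = 8664.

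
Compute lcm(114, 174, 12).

114 = 2 × 3 × 19
174 = 2 × 3 × 29
12 = 2^2 × 3
LCM(114, 174, 12) = 2^2 × 3 × 19 × 29 = 6612.

6612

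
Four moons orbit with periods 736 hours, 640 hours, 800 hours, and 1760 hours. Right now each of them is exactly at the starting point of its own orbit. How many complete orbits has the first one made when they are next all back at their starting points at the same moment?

1100 orbits

The first common completion time is the LCM of the periods.
736 = 2^5 × 23
640 = 2^7 × 5
800 = 2^5 × 5^2
1760 = 2^5 × 5 × 11
LCM(736, 640, 800, 1760) = 2^7 × 5^2 × 11 × 23 = 809600.
Orbits for period 736: 809600 / 736 = 1100.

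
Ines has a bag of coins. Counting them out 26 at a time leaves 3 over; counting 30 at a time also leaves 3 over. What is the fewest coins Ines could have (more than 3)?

N − 3 must be a common multiple of 26 and 30.
26 = 2 × 13
30 = 2 × 3 × 5
LCM(26, 30) = 2 × 3 × 5 × 13 = 390.
Smallest N > 3 is LCM + 3 = 390 + 3 = 393.

393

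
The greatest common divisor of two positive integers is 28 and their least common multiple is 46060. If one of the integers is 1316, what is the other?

980

For two integers, gcd × lcm = product, so the other is (28 × 46060) / 1316 = 1289680 / 1316 = 980.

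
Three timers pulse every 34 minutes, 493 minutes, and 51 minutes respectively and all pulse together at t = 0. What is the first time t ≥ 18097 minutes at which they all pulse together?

Joint pulses occur at multiples of LCM(34, 493, 51).
34 = 2 × 17
493 = 17 × 29
51 = 3 × 17
LCM(34, 493, 51) = 2 × 3 × 17 × 29 = 2958.
Smallest multiple of 2958 that is ≥ 18097: ⌈18097/2958⌉ × 2958 = 7 × 2958 = 20706.

20706 minutes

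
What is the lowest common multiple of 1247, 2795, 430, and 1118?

162110

1247 = 29 × 43
2795 = 5 × 13 × 43
430 = 2 × 5 × 43
1118 = 2 × 13 × 43
LCM(1247, 2795, 430, 1118) = 2 × 5 × 13 × 29 × 43 = 162110.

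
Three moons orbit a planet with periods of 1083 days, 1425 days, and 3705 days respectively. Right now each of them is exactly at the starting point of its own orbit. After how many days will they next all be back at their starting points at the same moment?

They coincide at every common multiple of the periods; the first is the LCM.
1083 = 3 × 19^2
1425 = 3 × 5^2 × 19
3705 = 3 × 5 × 13 × 19
LCM(1083, 1425, 3705) = 3 × 5^2 × 13 × 19^2 = 351975.

351975 days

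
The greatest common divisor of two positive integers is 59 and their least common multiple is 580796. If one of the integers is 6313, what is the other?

5428

For two integers, gcd × lcm = product, so the other is (59 × 580796) / 6313 = 34266964 / 6313 = 5428.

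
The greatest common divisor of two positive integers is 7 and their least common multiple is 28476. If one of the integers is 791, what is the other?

252

For two integers, gcd × lcm = product, so the other is (7 × 28476) / 791 = 199332 / 791 = 252.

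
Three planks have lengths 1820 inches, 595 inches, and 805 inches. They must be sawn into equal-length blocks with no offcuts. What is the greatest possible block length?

The block length must divide every plank, so the greatest is gcd(1820, 595, 805).
1820 = 2^2 × 5 × 7 × 13
595 = 5 × 7 × 17
805 = 5 × 7 × 23
gcd(1820, 595, 805) = 5 × 7 = 35.

35 inches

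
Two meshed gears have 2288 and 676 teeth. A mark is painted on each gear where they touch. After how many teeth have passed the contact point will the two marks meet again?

29744 teeth

The first simultaneous occurrence is after LCM of the individual periods.
2288 = 2^4 × 11 × 13
676 = 2^2 × 13^2
LCM(2288, 676) = 2^4 × 11 × 13^2 = 29744.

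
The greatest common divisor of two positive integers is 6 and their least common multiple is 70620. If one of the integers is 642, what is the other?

For two integers, gcd × lcm = product, so the other is (6 × 70620) / 642 = 423720 / 642 = 660.

660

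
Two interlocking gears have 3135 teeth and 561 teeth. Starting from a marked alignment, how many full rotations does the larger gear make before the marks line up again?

The first common completion time is the LCM of the periods.
3135 = 3 × 5 × 11 × 19
561 = 3 × 11 × 17
LCM(3135, 561) = 3 × 5 × 11 × 17 × 19 = 53295.
Rotations for period 3135: 53295 / 3135 = 17.

17 rotations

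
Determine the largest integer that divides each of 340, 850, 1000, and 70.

10

340 = 2^2 × 5 × 17
850 = 2 × 5^2 × 17
1000 = 2^3 × 5^3
70 = 2 × 5 × 7
gcd(340, 850, 1000, 70) = 2 × 5 = 10.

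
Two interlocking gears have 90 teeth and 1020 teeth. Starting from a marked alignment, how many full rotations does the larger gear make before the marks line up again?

The first common completion time is the LCM of the periods.
90 = 2 × 3^2 × 5
1020 = 2^2 × 3 × 5 × 17
LCM(90, 1020) = 2^2 × 3^2 × 5 × 17 = 3060.
Rotations for period 1020: 3060 / 1020 = 3.

3 rotations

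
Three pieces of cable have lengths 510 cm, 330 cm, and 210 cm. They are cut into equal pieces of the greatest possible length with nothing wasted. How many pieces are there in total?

Piece length = gcd(510, 330, 210).
510 = 2 × 3 × 5 × 17
330 = 2 × 3 × 5 × 11
210 = 2 × 3 × 5 × 7
gcd(510, 330, 210) = 2 × 3 × 5 = 30.
Total pieces = 510/30 + 330/30 + 210/30 = 17 + 11 + 7 = 35.

35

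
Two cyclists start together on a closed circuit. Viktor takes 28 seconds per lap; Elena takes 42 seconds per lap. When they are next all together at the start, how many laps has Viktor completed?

They are all back at their starting positions together after one LCM of the periods.
28 = 2^2 × 7
42 = 2 × 3 × 7
LCM(28, 42) = 2^2 × 3 × 7 = 84.
Laps for period 28: 84 / 28 = 3.

3 laps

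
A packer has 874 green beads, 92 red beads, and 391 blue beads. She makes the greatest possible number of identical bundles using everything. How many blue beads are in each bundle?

17

Number of bundles = gcd(874, 92, 391).
874 = 2 × 19 × 23
92 = 2^2 × 23
391 = 17 × 23
gcd(874, 92, 391) = 23.
blue beads per bundle = 391 / 23 = 17.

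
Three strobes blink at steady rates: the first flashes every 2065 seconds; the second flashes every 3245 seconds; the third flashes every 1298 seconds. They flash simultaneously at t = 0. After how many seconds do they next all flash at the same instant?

45430 seconds

They coincide at every common multiple of the periods; the first is the LCM.
2065 = 5 × 7 × 59
3245 = 5 × 11 × 59
1298 = 2 × 11 × 59
LCM(2065, 3245, 1298) = 2 × 5 × 7 × 11 × 59 = 45430.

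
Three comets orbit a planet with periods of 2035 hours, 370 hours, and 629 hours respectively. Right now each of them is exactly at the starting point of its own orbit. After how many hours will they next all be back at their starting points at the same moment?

We need the least common multiple of the intervals.
2035 = 5 × 11 × 37
370 = 2 × 5 × 37
629 = 17 × 37
LCM(2035, 370, 629) = 2 × 5 × 11 × 17 × 37 = 69190.

69190 hours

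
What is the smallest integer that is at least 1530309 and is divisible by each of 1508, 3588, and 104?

The integer must be a common multiple of 1508, 3588, and 104, so a multiple of their LCM.
1508 = 2^2 × 13 × 29
3588 = 2^2 × 3 × 13 × 23
104 = 2^3 × 13
LCM(1508, 3588, 104) = 2^3 × 3 × 13 × 23 × 29 = 208104.
Smallest multiple of 208104 that is ≥ 1530309: ⌈1530309/208104⌉ × 208104 = 8 × 208104 = 1664832.

1664832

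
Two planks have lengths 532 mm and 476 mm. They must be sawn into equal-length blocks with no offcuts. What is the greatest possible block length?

28 mm

This is the greatest common divisor of 532 and 476.
532 = 2^2 × 7 × 19
476 = 2^2 × 7 × 17
gcd(532, 476) = 2^2 × 7 = 28.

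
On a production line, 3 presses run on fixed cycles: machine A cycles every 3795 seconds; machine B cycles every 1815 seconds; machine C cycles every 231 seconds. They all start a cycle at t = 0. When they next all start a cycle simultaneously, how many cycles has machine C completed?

The first common completion time is the LCM of the periods.
3795 = 3 × 5 × 11 × 23
1815 = 3 × 5 × 11^2
231 = 3 × 7 × 11
LCM(3795, 1815, 231) = 3 × 5 × 7 × 11^2 × 23 = 292215.
Cycles for period 231: 292215 / 231 = 1265.

1265 cycles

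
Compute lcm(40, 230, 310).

40 = 2^3 × 5
230 = 2 × 5 × 23
310 = 2 × 5 × 31
LCM(40, 230, 310) = 2^3 × 5 × 23 × 31 = 28520.

28520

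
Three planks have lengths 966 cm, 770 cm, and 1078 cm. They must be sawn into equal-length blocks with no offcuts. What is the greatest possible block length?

The block length must divide every plank, so the greatest is gcd(966, 770, 1078).
966 = 2 × 3 × 7 × 23
770 = 2 × 5 × 7 × 11
1078 = 2 × 7^2 × 11
gcd(966, 770, 1078) = 2 × 7 = 14.

14 cm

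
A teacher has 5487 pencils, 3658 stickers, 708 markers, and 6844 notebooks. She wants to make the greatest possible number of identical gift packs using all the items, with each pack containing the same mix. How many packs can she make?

59 packs

The pack count must divide each quantity, so the greatest is gcd(5487, 3658, 708, 6844).
5487 = 3 × 31 × 59
3658 = 2 × 31 × 59
708 = 2^2 × 3 × 59
6844 = 2^2 × 29 × 59
gcd(5487, 3658, 708, 6844) = 59.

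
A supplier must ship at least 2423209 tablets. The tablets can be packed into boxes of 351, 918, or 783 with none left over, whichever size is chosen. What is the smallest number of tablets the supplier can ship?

2768688

The number of tablets must be a common multiple of 351, 918, and 783, so a multiple of their LCM.
351 = 3^3 × 13
918 = 2 × 3^3 × 17
783 = 3^3 × 29
LCM(351, 918, 783) = 2 × 3^3 × 13 × 17 × 29 = 346086.
Smallest multiple of 346086 that is ≥ 2423209: ⌈2423209/346086⌉ × 346086 = 8 × 346086 = 2768688.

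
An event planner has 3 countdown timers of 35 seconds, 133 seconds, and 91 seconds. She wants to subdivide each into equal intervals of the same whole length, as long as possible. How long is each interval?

The interval must divide each timer length; the longest such is the gcd.
35 = 5 × 7
133 = 7 × 19
91 = 7 × 13
gcd(35, 133, 91) = 7.

7 seconds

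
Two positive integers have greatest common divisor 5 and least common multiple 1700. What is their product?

8500

For any two positive integers, gcd × lcm = product = 5 × 1700 = 8500.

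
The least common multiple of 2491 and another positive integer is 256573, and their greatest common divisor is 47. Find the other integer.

gcd × lcm = product of the two integers, so the other integer is (47 × 256573) / 2491 = 4841.

4841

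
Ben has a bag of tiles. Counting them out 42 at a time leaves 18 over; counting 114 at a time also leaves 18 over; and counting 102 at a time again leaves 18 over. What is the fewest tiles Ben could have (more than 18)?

N − 18 must be a common multiple of 42, 114, and 102.
42 = 2 × 3 × 7
114 = 2 × 3 × 19
102 = 2 × 3 × 17
LCM(42, 114, 102) = 2 × 3 × 7 × 17 × 19 = 13566.
Smallest N > 18 is LCM + 18 = 13566 + 18 = 13584.

13584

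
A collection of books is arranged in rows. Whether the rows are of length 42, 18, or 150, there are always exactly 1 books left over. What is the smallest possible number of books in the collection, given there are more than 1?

N − 1 must be a common multiple of 42, 18, and 150.
42 = 2 × 3 × 7
18 = 2 × 3^2
150 = 2 × 3 × 5^2
LCM(42, 18, 150) = 2 × 3^2 × 5^2 × 7 = 3150.
Smallest N > 1 is LCM + 1 = 3150 + 1 = 3151.

3151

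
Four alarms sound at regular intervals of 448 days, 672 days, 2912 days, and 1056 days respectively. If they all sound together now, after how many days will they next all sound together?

192192 days

We need the least common multiple of the intervals.
448 = 2^6 × 7
672 = 2^5 × 3 × 7
2912 = 2^5 × 7 × 13
1056 = 2^5 × 3 × 11
LCM(448, 672, 2912, 1056) = 2^6 × 3 × 7 × 11 × 13 = 192192.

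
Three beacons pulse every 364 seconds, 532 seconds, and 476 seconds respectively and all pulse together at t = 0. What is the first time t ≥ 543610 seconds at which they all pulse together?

Joint pulses occur at multiples of LCM(364, 532, 476).
364 = 2^2 × 7 × 13
532 = 2^2 × 7 × 19
476 = 2^2 × 7 × 17
LCM(364, 532, 476) = 2^2 × 7 × 13 × 17 × 19 = 117572.
Smallest multiple of 117572 that is ≥ 543610: ⌈543610/117572⌉ × 117572 = 5 × 117572 = 587860.

587860 seconds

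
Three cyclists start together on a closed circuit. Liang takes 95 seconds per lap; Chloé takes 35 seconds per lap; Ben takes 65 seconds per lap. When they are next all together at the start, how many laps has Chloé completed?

247 laps

They are all back at their starting positions together after one LCM of the periods.
95 = 5 × 19
35 = 5 × 7
65 = 5 × 13
LCM(95, 35, 65) = 5 × 7 × 13 × 19 = 8645.
Laps for period 35: 8645 / 35 = 247.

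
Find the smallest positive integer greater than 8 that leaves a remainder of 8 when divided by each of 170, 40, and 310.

N − 8 must be a common multiple of 170, 40, and 310.
170 = 2 × 5 × 17
40 = 2^3 × 5
310 = 2 × 5 × 31
LCM(170, 40, 310) = 2^3 × 5 × 17 × 31 = 21080.
Smallest N > 8 is LCM + 8 = 21080 + 8 = 21088.

21088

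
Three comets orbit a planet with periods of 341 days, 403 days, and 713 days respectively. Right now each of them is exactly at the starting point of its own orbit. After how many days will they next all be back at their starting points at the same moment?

We need the least common multiple of the intervals.
341 = 11 × 31
403 = 13 × 31
713 = 23 × 31
LCM(341, 403, 713) = 11 × 13 × 23 × 31 = 101959.

101959 days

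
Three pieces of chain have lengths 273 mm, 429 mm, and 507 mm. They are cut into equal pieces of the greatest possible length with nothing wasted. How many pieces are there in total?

31

Piece length = gcd(273, 429, 507).
273 = 3 × 7 × 13
429 = 3 × 11 × 13
507 = 3 × 13^2
gcd(273, 429, 507) = 3 × 13 = 39.
Total pieces = 273/39 + 429/39 + 507/39 = 7 + 11 + 13 = 31.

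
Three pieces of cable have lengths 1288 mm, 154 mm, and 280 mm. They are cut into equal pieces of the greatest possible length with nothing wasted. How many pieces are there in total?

123

Piece length = gcd(1288, 154, 280).
1288 = 2^3 × 7 × 23
154 = 2 × 7 × 11
280 = 2^3 × 5 × 7
gcd(1288, 154, 280) = 2 × 7 = 14.
Total pieces = 1288/14 + 154/14 + 280/14 = 92 + 11 + 20 = 123.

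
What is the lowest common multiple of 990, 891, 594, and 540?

990 = 2 × 3^2 × 5 × 11
891 = 3^4 × 11
594 = 2 × 3^3 × 11
540 = 2^2 × 3^3 × 5
LCM(990, 891, 594, 540) = 2^2 × 3^4 × 5 × 11 = 17820.

17820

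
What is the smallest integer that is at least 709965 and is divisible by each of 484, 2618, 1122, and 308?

The integer must be a common multiple of 484, 2618, 1122, and 308, so a multiple of their LCM.
484 = 2^2 × 11^2
2618 = 2 × 7 × 11 × 17
1122 = 2 × 3 × 11 × 17
308 = 2^2 × 7 × 11
LCM(484, 2618, 1122, 308) = 2^2 × 3 × 7 × 11^2 × 17 = 172788.
Smallest multiple of 172788 that is ≥ 709965: ⌈709965/172788⌉ × 172788 = 5 × 172788 = 863940.

863940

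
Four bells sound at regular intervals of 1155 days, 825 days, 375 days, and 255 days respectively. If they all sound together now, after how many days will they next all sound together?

490875 days

They coincide at every common multiple of the periods; the first is the LCM.
1155 = 3 × 5 × 7 × 11
825 = 3 × 5^2 × 11
375 = 3 × 5^3
255 = 3 × 5 × 17
LCM(1155, 825, 375, 255) = 3 × 5^3 × 7 × 11 × 17 = 490875.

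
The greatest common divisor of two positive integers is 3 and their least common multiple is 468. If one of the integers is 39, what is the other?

36

For two integers, gcd × lcm = product, so the other is (3 × 468) / 39 = 1404 / 39 = 36.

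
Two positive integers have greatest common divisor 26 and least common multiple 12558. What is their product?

326508

For any two positive integers, gcd × lcm = product = 26 × 12558 = 326508.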